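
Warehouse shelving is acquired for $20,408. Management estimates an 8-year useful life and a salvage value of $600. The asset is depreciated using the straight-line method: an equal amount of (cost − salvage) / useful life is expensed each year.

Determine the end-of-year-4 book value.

Depreciable base = $20,408 − $600 = $19,808.
Annual expense = $19,808 / 8 = $2,476.
End of year 1: book value $17,932.
End of year 2: book value $15,456.
End of year 3: book value $12,980.
End of year 4: book value $10,504.

$10,504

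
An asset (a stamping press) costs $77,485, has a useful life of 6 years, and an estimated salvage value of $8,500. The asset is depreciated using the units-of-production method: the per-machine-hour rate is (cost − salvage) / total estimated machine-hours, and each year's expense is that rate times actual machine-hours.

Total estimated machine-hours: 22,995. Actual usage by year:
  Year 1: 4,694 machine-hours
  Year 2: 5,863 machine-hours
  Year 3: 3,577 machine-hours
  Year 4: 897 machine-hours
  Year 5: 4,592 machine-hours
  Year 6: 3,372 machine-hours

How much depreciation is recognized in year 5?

Depreciable base = $77,485 − $8,500 = $68,985.
Rate = $68,985 / 22,995 machine-hours = $3 per machine-hour.
Year 1: 4,694 × $3 = $14,082. Book value $63,403.
Year 2: 5,863 × $3 = $17,589. Book value $45,814.
Year 3: 3,577 × $3 = $10,731. Book value $35,083.
Year 4: 897 × $3 = $2,691. Book value $32,392.
Year 5: 4,592 × $3 = $13,776. Book value $18,616.

$13,776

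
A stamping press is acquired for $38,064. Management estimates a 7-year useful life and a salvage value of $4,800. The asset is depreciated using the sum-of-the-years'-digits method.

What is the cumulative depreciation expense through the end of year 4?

Depreciable base = $38,064 − $4,800 = $33,264.
Sum of the years' digits = 7+6+5+4+3+2+1 = 28.
Year 1: $33,264 × 7/28 = $8,316. Book value $29,748.
Year 2: $33,264 × 6/28 = $7,128. Book value $22,620.
Year 3: $33,264 × 5/28 = $5,940. Book value $16,680.
Year 4: $33,264 × 4/28 = $4,752. Book value $11,928.
Accumulated through year 4 = $38,064 − $11,928 = $26,136.

$26,136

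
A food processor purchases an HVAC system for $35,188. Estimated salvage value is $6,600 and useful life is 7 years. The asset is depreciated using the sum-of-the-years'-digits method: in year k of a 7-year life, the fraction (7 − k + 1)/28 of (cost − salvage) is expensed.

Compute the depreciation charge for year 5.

Depreciable base = $35,188 − $6,600 = $28,588.
Sum of the years' digits = 7+6+5+4+3+2+1 = 28.
Year 1: $28,588 × 7/28 = $7,147. Book value $28,041.
Year 2: $28,588 × 6/28 = $6,126. Book value $21,915.
Year 3: $28,588 × 5/28 = $5,105. Book value $16,810.
Year 4: $28,588 × 4/28 = $4,084. Book value $12,726.
Year 5: $28,588 × 3/28 = $3,063. Book value $9,663.

$3,063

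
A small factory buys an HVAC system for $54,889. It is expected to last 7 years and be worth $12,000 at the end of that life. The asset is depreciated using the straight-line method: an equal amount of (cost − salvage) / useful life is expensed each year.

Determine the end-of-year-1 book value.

$48,762

Depreciable base = $54,889 − $12,000 = $42,889.
Annual expense = $42,889 / 7 = $6,127.
End of year 1: book value $48,762.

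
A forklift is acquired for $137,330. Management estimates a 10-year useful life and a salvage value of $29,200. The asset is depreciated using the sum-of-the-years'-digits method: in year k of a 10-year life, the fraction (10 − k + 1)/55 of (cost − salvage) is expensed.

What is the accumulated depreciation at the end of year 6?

Depreciable base = $137,330 − $29,200 = $108,130.
Sum of the years' digits = 10+9+8+7+6+5+4+3+2+1 = 55.
Year 1: $108,130 × 10/55 = $19,660. Book value $117,670.
Year 2: $108,130 × 9/55 = $17,694. Book value $99,976.
Year 3: $108,130 × 8/55 = $15,728. Book value $84,248.
Year 4: $108,130 × 7/55 = $13,762. Book value $70,486.
Year 5: $108,130 × 6/55 = $11,796. Book value $58,690.
Year 6: $108,130 × 5/55 = $9,830. Book value $48,860.
Accumulated through year 6 = $137,330 − $48,860 = $88,470.

$88,470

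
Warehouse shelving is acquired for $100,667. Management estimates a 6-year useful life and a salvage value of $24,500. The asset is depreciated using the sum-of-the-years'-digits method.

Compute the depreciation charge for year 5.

$7,254

Depreciable base = $100,667 − $24,500 = $76,167.
Sum of the years' digits = 6+5+4+3+2+1 = 21.
Year 1: $76,167 × 6/21 = $21,762. Book value $78,905.
Year 2: $76,167 × 5/21 = $18,135. Book value $60,770.
Year 3: $76,167 × 4/21 = $14,508. Book value $46,262.
Year 4: $76,167 × 3/21 = $10,881. Book value $35,381.
Year 5: $76,167 × 2/21 = $7,254. Book value $28,127.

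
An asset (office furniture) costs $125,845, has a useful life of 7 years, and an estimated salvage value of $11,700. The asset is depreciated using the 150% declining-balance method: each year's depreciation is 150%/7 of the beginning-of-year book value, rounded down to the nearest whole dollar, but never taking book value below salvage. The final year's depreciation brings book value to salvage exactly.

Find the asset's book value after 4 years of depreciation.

Depreciable base = $125,845 − $11,700 = $114,145.
Year 1: ⌊$125,845 × 150%/7⌋ = $26,966. Book value $98,879.
Year 2: ⌊$98,879 × 150%/7⌋ = $21,188. Book value $77,691.
Year 3: ⌊$77,691 × 150%/7⌋ = $16,648. Book value $61,043.
Year 4: ⌊$61,043 × 150%/7⌋ = $13,080. Book value $47,963.

$47,963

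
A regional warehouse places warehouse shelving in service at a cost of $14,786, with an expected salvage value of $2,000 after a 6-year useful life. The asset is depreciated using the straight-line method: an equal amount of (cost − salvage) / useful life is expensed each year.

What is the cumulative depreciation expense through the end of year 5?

$10,655

Depreciable base = $14,786 − $2,000 = $12,786.
Annual expense = $12,786 / 6 = $2,131.
End of year 1: book value $12,655.
End of year 2: book value $10,524.
End of year 3: book value $8,393.
End of year 4: book value $6,262.
End of year 5: book value $4,131.
Accumulated through year 5 = $14,786 − $4,131 = $10,655.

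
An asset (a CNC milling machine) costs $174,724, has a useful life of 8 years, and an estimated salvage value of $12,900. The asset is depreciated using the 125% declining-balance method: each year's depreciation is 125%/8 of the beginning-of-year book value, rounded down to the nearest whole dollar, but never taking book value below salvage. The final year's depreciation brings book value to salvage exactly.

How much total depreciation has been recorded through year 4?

$86,169

Depreciable base = $174,724 − $12,900 = $161,824.
Year 1: ⌊$174,724 × 125%/8⌋ = $27,300. Book value $147,424.
Year 2: ⌊$147,424 × 125%/8⌋ = $23,035. Book value $124,389.
Year 3: ⌊$124,389 × 125%/8⌋ = $19,435. Book value $104,954.
Year 4: ⌊$104,954 × 125%/8⌋ = $16,399. Book value $88,555.
Accumulated through year 4 = $174,724 − $88,555 = $86,169.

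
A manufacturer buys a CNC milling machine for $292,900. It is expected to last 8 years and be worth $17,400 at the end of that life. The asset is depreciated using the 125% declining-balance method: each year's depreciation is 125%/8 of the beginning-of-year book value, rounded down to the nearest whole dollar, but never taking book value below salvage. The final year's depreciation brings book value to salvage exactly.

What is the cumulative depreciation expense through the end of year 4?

Depreciable base = $292,900 − $17,400 = $275,500.
Year 1: ⌊$292,900 × 125%/8⌋ = $45,765. Book value $247,135.
Year 2: ⌊$247,135 × 125%/8⌋ = $38,614. Book value $208,521.
Year 3: ⌊$208,521 × 125%/8⌋ = $32,581. Book value $175,940.
Year 4: ⌊$175,940 × 125%/8⌋ = $27,490. Book value $148,450.
Accumulated through year 4 = $292,900 − $148,450 = $144,450.

$144,450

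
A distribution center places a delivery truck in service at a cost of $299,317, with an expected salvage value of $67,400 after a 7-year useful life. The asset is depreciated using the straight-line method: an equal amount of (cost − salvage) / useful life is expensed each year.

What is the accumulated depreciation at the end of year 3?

Depreciable base = $299,317 − $67,400 = $231,917.
Annual expense = $231,917 / 7 = $33,131.
End of year 1: book value $266,186.
End of year 2: book value $233,055.
End of year 3: book value $199,924.
Accumulated through year 3 = $299,317 − $199,924 = $99,393.

$99,393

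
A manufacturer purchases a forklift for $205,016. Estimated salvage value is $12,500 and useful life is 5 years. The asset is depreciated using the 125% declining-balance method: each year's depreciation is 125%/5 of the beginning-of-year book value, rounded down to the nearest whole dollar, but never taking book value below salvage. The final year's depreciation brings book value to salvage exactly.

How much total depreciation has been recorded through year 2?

$89,694

Depreciable base = $205,016 − $12,500 = $192,516.
Year 1: ⌊$205,016 × 125%/5⌋ = $51,254. Book value $153,762.
Year 2: ⌊$153,762 × 125%/5⌋ = $38,440. Book value $115,322.
Accumulated through year 2 = $205,016 − $115,322 = $89,694.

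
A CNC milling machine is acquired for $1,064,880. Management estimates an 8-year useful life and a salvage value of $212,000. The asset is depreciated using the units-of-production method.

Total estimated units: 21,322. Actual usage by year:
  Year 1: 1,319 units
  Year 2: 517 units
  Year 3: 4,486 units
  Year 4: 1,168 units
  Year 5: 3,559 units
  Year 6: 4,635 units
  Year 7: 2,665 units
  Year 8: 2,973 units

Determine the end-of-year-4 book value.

$765,280

Depreciable base = $1,064,880 − $212,000 = $852,880.
Rate = $852,880 / 21,322 units = $40 per unit.
Year 1: 1,319 × $40 = $52,760. Book value $1,012,120.
Year 2: 517 × $40 = $20,680. Book value $991,440.
Year 3: 4,486 × $40 = $179,440. Book value $812,000.
Year 4: 1,168 × $40 = $46,720. Book value $765,280.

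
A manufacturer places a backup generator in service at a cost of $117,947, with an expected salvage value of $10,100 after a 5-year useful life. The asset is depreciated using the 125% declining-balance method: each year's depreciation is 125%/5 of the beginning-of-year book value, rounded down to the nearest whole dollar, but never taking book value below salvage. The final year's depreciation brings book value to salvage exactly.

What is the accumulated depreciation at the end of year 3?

Depreciable base = $117,947 − $10,100 = $107,847.
Year 1: ⌊$117,947 × 125%/5⌋ = $29,486. Book value $88,461.
Year 2: ⌊$88,461 × 125%/5⌋ = $22,115. Book value $66,346.
Year 3: ⌊$66,346 × 125%/5⌋ = $16,586. Book value $49,760.
Accumulated through year 3 = $117,947 − $49,760 = $68,187.

$68,187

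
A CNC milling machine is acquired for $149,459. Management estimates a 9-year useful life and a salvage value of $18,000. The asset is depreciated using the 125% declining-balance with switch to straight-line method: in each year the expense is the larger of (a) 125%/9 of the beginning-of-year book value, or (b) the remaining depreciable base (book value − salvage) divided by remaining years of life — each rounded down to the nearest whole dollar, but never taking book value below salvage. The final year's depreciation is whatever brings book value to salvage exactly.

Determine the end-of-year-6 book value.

$56,508

Depreciable base = $149,459 − $18,000 = $131,459.
Year 1: DB = ⌊$149,459 × 125%/9⌋ = $20,758; SL = ⌊$131,459/9⌋ = $14,606 → take DB $20,758. Book value $128,701.
Year 2: DB = ⌊$128,701 × 125%/9⌋ = $17,875; SL = ⌊$110,701/8⌋ = $13,837 → take DB $17,875. Book value $110,826.
Year 3: DB = ⌊$110,826 × 125%/9⌋ = $15,392; SL = ⌊$92,826/7⌋ = $13,260 → take DB $15,392. Book value $95,434.
Year 4: DB = ⌊$95,434 × 125%/9⌋ = $13,254; SL = ⌊$77,434/6⌋ = $12,905 → take DB $13,254. Book value $82,180.
Year 5: DB = ⌊$82,180 × 125%/9⌋ = $11,413; SL = ⌊$64,180/5⌋ = $12,836 → take SL $12,836. Book value $69,344.
Year 6: DB = ⌊$69,344 × 125%/9⌋ = $9,631; SL = ⌊$51,344/4⌋ = $12,836 → take SL $12,836. Book value $56,508.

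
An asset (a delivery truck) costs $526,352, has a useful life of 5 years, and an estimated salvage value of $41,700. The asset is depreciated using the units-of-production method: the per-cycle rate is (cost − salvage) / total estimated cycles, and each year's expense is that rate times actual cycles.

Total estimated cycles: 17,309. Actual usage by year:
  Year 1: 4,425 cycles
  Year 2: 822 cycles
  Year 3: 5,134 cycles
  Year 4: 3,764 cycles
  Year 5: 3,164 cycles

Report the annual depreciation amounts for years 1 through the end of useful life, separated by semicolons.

Depreciable base = $526,352 − $41,700 = $484,652.
Rate = $484,652 / 17,309 cycles = $28 per cycle.
Year 1: 4,425 × $28 = $123,900. Book value $402,452.
Year 2: 822 × $28 = $23,016. Book value $379,436.
Year 3: 5,134 × $28 = $143,752. Book value $235,684.
Year 4: 3,764 × $28 = $105,392. Book value $130,292.
Year 5: 3,164 × $28 = $88,592. Book value $41,700.

$123,900; $23,016; $143,752; $105,392; $88,592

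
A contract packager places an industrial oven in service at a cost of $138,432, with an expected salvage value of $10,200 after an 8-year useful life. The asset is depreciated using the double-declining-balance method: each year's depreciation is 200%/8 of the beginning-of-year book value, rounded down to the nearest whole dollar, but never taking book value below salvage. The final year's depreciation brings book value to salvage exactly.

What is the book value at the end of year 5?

$32,851

Depreciable base = $138,432 − $10,200 = $128,232.
Year 1: ⌊$138,432 × 200%/8⌋ = $34,608. Book value $103,824.
Year 2: ⌊$103,824 × 200%/8⌋ = $25,956. Book value $77,868.
Year 3: ⌊$77,868 × 200%/8⌋ = $19,467. Book value $58,401.
Year 4: ⌊$58,401 × 200%/8⌋ = $14,600. Book value $43,801.
Year 5: ⌊$43,801 × 200%/8⌋ = $10,950. Book value $32,851.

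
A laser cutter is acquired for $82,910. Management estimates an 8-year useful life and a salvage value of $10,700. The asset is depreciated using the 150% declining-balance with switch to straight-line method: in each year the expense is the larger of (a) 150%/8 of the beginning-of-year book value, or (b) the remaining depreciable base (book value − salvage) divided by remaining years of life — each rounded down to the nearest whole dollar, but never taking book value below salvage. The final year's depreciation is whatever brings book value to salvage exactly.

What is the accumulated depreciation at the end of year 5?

$53,550

Depreciable base = $82,910 − $10,700 = $72,210.
Year 1: DB = ⌊$82,910 × 150%/8⌋ = $15,545; SL = ⌊$72,210/8⌋ = $9,026 → take DB $15,545. Book value $67,365.
Year 2: DB = ⌊$67,365 × 150%/8⌋ = $12,630; SL = ⌊$56,665/7⌋ = $8,095 → take DB $12,630. Book value $54,735.
Year 3: DB = ⌊$54,735 × 150%/8⌋ = $10,262; SL = ⌊$44,035/6⌋ = $7,339 → take DB $10,262. Book value $44,473.
Year 4: DB = ⌊$44,473 × 150%/8⌋ = $8,338; SL = ⌊$33,773/5⌋ = $6,754 → take DB $8,338. Book value $36,135.
Year 5: DB = ⌊$36,135 × 150%/8⌋ = $6,775; SL = ⌊$25,435/4⌋ = $6,358 → take DB $6,775. Book value $29,360.
Accumulated through year 5 = $82,910 − $29,360 = $53,550.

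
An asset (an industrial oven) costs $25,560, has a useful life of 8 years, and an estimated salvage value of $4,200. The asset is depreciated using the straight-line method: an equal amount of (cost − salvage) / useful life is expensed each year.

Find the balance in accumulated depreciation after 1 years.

Depreciable base = $25,560 − $4,200 = $21,360.
Annual expense = $21,360 / 8 = $2,670.
End of year 1: book value $22,890.
Accumulated through year 1 = $25,560 − $22,890 = $2,670.

$2,670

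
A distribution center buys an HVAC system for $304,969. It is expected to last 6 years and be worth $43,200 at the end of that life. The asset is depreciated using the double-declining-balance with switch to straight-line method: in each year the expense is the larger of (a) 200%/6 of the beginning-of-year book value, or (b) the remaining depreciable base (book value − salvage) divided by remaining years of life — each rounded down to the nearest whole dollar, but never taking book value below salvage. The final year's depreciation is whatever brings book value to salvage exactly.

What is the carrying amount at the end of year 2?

$135,542

Depreciable base = $304,969 − $43,200 = $261,769.
Year 1: DB = ⌊$304,969 × 200%/6⌋ = $101,656; SL = ⌊$261,769/6⌋ = $43,628 → take DB $101,656. Book value $203,313.
Year 2: DB = ⌊$203,313 × 200%/6⌋ = $67,771; SL = ⌊$160,113/5⌋ = $32,022 → take DB $67,771. Book value $135,542.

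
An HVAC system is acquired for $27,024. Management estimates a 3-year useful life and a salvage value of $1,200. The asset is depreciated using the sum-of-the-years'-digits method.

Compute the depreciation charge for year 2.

Depreciable base = $27,024 − $1,200 = $25,824.
Sum of the years' digits = 3+2+1 = 6.
Year 1: $25,824 × 3/6 = $12,912. Book value $14,112.
Year 2: $25,824 × 2/6 = $8,608. Book value $5,504.

$8,608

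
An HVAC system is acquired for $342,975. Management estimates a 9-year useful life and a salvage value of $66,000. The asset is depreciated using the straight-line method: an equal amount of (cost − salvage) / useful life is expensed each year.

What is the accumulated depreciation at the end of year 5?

$153,875

Depreciable base = $342,975 − $66,000 = $276,975.
Annual expense = $276,975 / 9 = $30,775.
End of year 1: book value $312,200.
End of year 2: book value $281,425.
End of year 3: book value $250,650.
End of year 4: book value $219,875.
End of year 5: book value $189,100.
Accumulated through year 5 = $342,975 − $189,100 = $153,875.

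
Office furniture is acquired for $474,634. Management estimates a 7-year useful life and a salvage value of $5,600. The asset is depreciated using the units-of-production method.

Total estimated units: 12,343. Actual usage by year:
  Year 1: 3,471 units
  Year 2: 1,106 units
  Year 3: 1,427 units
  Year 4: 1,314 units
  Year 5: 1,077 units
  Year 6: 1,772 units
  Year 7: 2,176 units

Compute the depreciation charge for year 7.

Depreciable base = $474,634 − $5,600 = $469,034.
Rate = $469,034 / 12,343 units = $38 per unit.
Year 1: 3,471 × $38 = $131,898. Book value $342,736.
Year 2: 1,106 × $38 = $42,028. Book value $300,708.
Year 3: 1,427 × $38 = $54,226. Book value $246,482.
Year 4: 1,314 × $38 = $49,932. Book value $196,550.
Year 5: 1,077 × $38 = $40,926. Book value $155,624.
Year 6: 1,772 × $38 = $67,336. Book value $88,288.
Year 7: 2,176 × $38 = $82,688. Book value $5,600.

$82,688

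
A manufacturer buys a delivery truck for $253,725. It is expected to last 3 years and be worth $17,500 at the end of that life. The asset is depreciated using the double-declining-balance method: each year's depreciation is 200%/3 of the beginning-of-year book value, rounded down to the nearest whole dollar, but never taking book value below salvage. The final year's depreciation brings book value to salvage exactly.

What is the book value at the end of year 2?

Depreciable base = $253,725 − $17,500 = $236,225.
Year 1: ⌊$253,725 × 200%/3⌋ = $169,150. Book value $84,575.
Year 2: ⌊$84,575 × 200%/3⌋ = $56,383. Book value $28,192.

$28,192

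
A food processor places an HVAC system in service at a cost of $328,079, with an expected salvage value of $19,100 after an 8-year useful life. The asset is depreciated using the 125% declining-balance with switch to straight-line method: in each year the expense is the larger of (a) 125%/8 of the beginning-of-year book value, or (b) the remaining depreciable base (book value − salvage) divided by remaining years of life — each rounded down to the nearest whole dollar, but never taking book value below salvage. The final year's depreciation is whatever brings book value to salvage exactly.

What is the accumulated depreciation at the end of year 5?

$202,196

Depreciable base = $328,079 − $19,100 = $308,979.
Year 1: DB = ⌊$328,079 × 125%/8⌋ = $51,262; SL = ⌊$308,979/8⌋ = $38,622 → take DB $51,262. Book value $276,817.
Year 2: DB = ⌊$276,817 × 125%/8⌋ = $43,252; SL = ⌊$257,717/7⌋ = $36,816 → take DB $43,252. Book value $233,565.
Year 3: DB = ⌊$233,565 × 125%/8⌋ = $36,494; SL = ⌊$214,465/6⌋ = $35,744 → take DB $36,494. Book value $197,071.
Year 4: DB = ⌊$197,071 × 125%/8⌋ = $30,792; SL = ⌊$177,971/5⌋ = $35,594 → take SL $35,594. Book value $161,477.
Year 5: DB = ⌊$161,477 × 125%/8⌋ = $25,230; SL = ⌊$142,377/4⌋ = $35,594 → take SL $35,594. Book value $125,883.
Accumulated through year 5 = $328,079 − $125,883 = $202,196.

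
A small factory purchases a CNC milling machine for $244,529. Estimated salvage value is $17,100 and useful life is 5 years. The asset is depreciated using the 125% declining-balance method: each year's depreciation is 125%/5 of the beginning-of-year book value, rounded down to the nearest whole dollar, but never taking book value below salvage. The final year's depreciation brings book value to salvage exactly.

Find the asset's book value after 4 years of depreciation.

Depreciable base = $244,529 − $17,100 = $227,429.
Year 1: ⌊$244,529 × 125%/5⌋ = $61,132. Book value $183,397.
Year 2: ⌊$183,397 × 125%/5⌋ = $45,849. Book value $137,548.
Year 3: ⌊$137,548 × 125%/5⌋ = $34,387. Book value $103,161.
Year 4: ⌊$103,161 × 125%/5⌋ = $25,790. Book value $77,371.

$77,371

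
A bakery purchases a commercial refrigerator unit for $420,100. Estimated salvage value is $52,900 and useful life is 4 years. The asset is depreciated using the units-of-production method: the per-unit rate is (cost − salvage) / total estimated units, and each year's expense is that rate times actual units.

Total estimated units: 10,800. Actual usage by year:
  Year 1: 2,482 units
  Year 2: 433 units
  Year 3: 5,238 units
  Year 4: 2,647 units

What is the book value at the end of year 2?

Depreciable base = $420,100 − $52,900 = $367,200.
Rate = $367,200 / 10,800 units = $34 per unit.
Year 1: 2,482 × $34 = $84,388. Book value $335,712.
Year 2: 433 × $34 = $14,722. Book value $320,990.

$320,990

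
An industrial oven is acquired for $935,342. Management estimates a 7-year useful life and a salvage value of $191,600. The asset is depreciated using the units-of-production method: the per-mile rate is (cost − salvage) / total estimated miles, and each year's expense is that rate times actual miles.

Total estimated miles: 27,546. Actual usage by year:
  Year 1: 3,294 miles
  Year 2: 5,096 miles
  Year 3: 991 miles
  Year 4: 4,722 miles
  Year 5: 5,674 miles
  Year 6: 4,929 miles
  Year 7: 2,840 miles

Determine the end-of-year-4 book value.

$554,561

Depreciable base = $935,342 − $191,600 = $743,742.
Rate = $743,742 / 27,546 miles = $27 per mile.
Year 1: 3,294 × $27 = $88,938. Book value $846,404.
Year 2: 5,096 × $27 = $137,592. Book value $708,812.
Year 3: 991 × $27 = $26,757. Book value $682,055.
Year 4: 4,722 × $27 = $127,494. Book value $554,561.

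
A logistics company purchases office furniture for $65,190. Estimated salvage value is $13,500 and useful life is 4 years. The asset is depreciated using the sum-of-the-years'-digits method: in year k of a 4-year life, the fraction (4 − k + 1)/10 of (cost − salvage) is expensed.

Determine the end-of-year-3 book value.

$18,669

Depreciable base = $65,190 − $13,500 = $51,690.
Sum of the years' digits = 4+3+2+1 = 10.
Year 1: $51,690 × 4/10 = $20,676. Book value $44,514.
Year 2: $51,690 × 3/10 = $15,507. Book value $29,007.
Year 3: $51,690 × 2/10 = $10,338. Book value $18,669.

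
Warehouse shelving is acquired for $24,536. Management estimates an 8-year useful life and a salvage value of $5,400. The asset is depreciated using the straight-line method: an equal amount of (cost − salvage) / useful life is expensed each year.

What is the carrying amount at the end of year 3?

Depreciable base = $24,536 − $5,400 = $19,136.
Annual expense = $19,136 / 8 = $2,392.
End of year 1: book value $22,144.
End of year 2: book value $19,752.
End of year 3: book value $17,360.

$17,360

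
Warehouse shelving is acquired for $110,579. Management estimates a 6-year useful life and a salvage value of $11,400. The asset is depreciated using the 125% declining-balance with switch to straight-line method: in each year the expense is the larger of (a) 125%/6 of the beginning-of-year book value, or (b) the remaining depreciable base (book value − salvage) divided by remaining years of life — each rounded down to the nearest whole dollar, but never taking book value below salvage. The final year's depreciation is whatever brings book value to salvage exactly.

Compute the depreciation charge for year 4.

Depreciable base = $110,579 − $11,400 = $99,179.
Year 1: DB = ⌊$110,579 × 125%/6⌋ = $23,037; SL = ⌊$99,179/6⌋ = $16,529 → take DB $23,037. Book value $87,542.
Year 2: DB = ⌊$87,542 × 125%/6⌋ = $18,237; SL = ⌊$76,142/5⌋ = $15,228 → take DB $18,237. Book value $69,305.
Year 3: DB = ⌊$69,305 × 125%/6⌋ = $14,438; SL = ⌊$57,905/4⌋ = $14,476 → take SL $14,476. Book value $54,829.
Year 4: DB = ⌊$54,829 × 125%/6⌋ = $11,422; SL = ⌊$43,429/3⌋ = $14,476 → take SL $14,476. Book value $40,353.

$14,476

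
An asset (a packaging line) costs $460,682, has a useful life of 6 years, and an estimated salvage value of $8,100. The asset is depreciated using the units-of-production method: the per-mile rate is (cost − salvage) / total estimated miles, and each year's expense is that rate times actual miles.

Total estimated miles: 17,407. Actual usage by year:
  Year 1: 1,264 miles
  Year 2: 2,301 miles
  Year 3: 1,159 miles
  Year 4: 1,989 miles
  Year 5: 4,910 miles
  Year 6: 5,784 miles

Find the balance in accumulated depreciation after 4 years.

Depreciable base = $460,682 − $8,100 = $452,582.
Rate = $452,582 / 17,407 miles = $26 per mile.
Year 1: 1,264 × $26 = $32,864. Book value $427,818.
Year 2: 2,301 × $26 = $59,826. Book value $367,992.
Year 3: 1,159 × $26 = $30,134. Book value $337,858.
Year 4: 1,989 × $26 = $51,714. Book value $286,144.
Accumulated through year 4 = $460,682 − $286,144 = $174,538.

$174,538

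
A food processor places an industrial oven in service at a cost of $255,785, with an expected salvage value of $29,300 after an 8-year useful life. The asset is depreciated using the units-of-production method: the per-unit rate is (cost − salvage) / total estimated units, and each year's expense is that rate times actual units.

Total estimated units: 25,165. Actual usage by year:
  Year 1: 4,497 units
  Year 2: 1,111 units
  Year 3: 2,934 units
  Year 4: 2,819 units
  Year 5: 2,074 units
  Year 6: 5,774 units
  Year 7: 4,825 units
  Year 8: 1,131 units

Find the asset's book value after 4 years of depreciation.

$153,536

Depreciable base = $255,785 − $29,300 = $226,485.
Rate = $226,485 / 25,165 units = $9 per unit.
Year 1: 4,497 × $9 = $40,473. Book value $215,312.
Year 2: 1,111 × $9 = $9,999. Book value $205,313.
Year 3: 2,934 × $9 = $26,406. Book value $178,907.
Year 4: 2,819 × $9 = $25,371. Book value $153,536.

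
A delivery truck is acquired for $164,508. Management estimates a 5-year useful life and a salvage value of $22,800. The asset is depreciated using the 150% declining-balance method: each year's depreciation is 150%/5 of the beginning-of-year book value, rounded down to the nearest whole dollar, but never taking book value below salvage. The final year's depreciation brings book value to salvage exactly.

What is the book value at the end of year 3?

$56,427

Depreciable base = $164,508 − $22,800 = $141,708.
Year 1: ⌊$164,508 × 150%/5⌋ = $49,352. Book value $115,156.
Year 2: ⌊$115,156 × 150%/5⌋ = $34,546. Book value $80,610.
Year 3: ⌊$80,610 × 150%/5⌋ = $24,183. Book value $56,427.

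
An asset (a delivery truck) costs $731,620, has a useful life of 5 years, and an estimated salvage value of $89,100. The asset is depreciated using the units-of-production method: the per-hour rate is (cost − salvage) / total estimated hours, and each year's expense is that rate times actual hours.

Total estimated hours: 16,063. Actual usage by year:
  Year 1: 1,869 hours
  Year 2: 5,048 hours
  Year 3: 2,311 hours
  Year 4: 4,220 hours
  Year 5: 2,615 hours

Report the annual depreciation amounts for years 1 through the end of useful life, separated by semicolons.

$74,760; $201,920; $92,440; $168,800; $104,600

Depreciable base = $731,620 − $89,100 = $642,520.
Rate = $642,520 / 16,063 hours = $40 per hour.
Year 1: 1,869 × $40 = $74,760. Book value $656,860.
Year 2: 5,048 × $40 = $201,920. Book value $454,940.
Year 3: 2,311 × $40 = $92,440. Book value $362,500.
Year 4: 4,220 × $40 = $168,800. Book value $193,700.
Year 5: 2,615 × $40 = $104,600. Book value $89,100.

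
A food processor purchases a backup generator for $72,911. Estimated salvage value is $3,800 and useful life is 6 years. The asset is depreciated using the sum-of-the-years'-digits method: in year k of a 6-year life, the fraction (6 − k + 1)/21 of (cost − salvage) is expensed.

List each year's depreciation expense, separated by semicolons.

Depreciable base = $72,911 − $3,800 = $69,111.
Sum of the years' digits = 6+5+4+3+2+1 = 21.
Year 1: $69,111 × 6/21 = $19,746. Book value $53,165.
Year 2: $69,111 × 5/21 = $16,455. Book value $36,710.
Year 3: $69,111 × 4/21 = $13,164. Book value $23,546.
Year 4: $69,111 × 3/21 = $9,873. Book value $13,673.
Year 5: $69,111 × 2/21 = $6,582. Book value $7,091.
Year 6: $69,111 × 1/21 = $3,291. Book value $3,800.

$19,746; $16,455; $13,164; $9,873; $6,582; $3,291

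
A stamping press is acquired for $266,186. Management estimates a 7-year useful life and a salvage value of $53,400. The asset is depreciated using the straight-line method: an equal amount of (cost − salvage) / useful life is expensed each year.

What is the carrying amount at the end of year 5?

$114,196

Depreciable base = $266,186 − $53,400 = $212,786.
Annual expense = $212,786 / 7 = $30,398.
End of year 1: book value $235,788.
End of year 2: book value $205,390.
End of year 3: book value $174,992.
End of year 4: book value $144,594.
End of year 5: book value $114,196.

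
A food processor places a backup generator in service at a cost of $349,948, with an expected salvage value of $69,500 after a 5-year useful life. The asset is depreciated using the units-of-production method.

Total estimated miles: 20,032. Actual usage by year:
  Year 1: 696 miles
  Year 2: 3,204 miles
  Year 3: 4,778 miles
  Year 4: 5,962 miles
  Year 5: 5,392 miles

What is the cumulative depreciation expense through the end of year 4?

Depreciable base = $349,948 − $69,500 = $280,448.
Rate = $280,448 / 20,032 miles = $14 per mile.
Year 1: 696 × $14 = $9,744. Book value $340,204.
Year 2: 3,204 × $14 = $44,856. Book value $295,348.
Year 3: 4,778 × $14 = $66,892. Book value $228,456.
Year 4: 5,962 × $14 = $83,468. Book value $144,988.
Accumulated through year 4 = $349,948 − $144,988 = $204,960.

$204,960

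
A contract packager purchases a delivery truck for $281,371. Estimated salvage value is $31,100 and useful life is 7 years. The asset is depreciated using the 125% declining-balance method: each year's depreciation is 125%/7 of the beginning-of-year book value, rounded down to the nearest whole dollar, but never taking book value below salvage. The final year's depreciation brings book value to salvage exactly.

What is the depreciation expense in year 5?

$22,875

Depreciable base = $281,371 − $31,100 = $250,271.
Year 1: ⌊$281,371 × 125%/7⌋ = $50,244. Book value $231,127.
Year 2: ⌊$231,127 × 125%/7⌋ = $41,272. Book value $189,855.
Year 3: ⌊$189,855 × 125%/7⌋ = $33,902. Book value $155,953.
Year 4: ⌊$155,953 × 125%/7⌋ = $27,848. Book value $128,105.
Year 5: ⌊$128,105 × 125%/7⌋ = $22,875. Book value $105,230.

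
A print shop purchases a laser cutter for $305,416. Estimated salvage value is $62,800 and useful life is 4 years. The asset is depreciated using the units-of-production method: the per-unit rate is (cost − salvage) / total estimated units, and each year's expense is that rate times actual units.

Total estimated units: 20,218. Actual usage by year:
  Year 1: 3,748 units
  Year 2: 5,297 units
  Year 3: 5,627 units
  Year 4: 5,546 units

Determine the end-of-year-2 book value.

$196,876

Depreciable base = $305,416 − $62,800 = $242,616.
Rate = $242,616 / 20,218 units = $12 per unit.
Year 1: 3,748 × $12 = $44,976. Book value $260,440.
Year 2: 5,297 × $12 = $63,564. Book value $196,876.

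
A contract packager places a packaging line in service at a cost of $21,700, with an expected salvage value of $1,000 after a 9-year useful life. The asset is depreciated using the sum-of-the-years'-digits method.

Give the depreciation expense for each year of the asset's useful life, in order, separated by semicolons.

$4,140; $3,680; $3,220; $2,760; $2,300; $1,840; $1,380; $920; $460

Depreciable base = $21,700 − $1,000 = $20,700.
Sum of the years' digits = 9+8+7+6+5+4+3+2+1 = 45.
Year 1: $20,700 × 9/45 = $4,140. Book value $17,560.
Year 2: $20,700 × 8/45 = $3,680. Book value $13,880.
Year 3: $20,700 × 7/45 = $3,220. Book value $10,660.
Year 4: $20,700 × 6/45 = $2,760. Book value $7,900.
Year 5: $20,700 × 5/45 = $2,300. Book value $5,600.
Year 6: $20,700 × 4/45 = $1,840. Book value $3,760.
Year 7: $20,700 × 3/45 = $1,380. Book value $2,380.
Year 8: $20,700 × 2/45 = $920. Book value $1,460.
Year 9: $20,700 × 1/45 = $460. Book value $1,000.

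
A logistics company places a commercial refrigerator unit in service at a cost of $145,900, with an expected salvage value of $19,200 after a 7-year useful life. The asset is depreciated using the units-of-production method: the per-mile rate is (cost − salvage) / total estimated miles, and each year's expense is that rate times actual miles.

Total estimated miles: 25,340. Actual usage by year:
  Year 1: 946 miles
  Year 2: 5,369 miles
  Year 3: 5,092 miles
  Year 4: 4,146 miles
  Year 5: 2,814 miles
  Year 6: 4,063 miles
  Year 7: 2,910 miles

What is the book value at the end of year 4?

$68,135

Depreciable base = $145,900 − $19,200 = $126,700.
Rate = $126,700 / 25,340 miles = $5 per mile.
Year 1: 946 × $5 = $4,730. Book value $141,170.
Year 2: 5,369 × $5 = $26,845. Book value $114,325.
Year 3: 5,092 × $5 = $25,460. Book value $88,865.
Year 4: 4,146 × $5 = $20,730. Book value $68,135.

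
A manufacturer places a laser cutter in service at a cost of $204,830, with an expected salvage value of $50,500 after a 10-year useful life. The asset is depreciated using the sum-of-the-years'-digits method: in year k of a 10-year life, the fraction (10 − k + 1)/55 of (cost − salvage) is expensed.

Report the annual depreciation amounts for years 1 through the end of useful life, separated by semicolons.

Depreciable base = $204,830 − $50,500 = $154,330.
Sum of the years' digits = 10+9+8+7+6+5+4+3+2+1 = 55.
Year 1: $154,330 × 10/55 = $28,060. Book value $176,770.
Year 2: $154,330 × 9/55 = $25,254. Book value $151,516.
Year 3: $154,330 × 8/55 = $22,448. Book value $129,068.
Year 4: $154,330 × 7/55 = $19,642. Book value $109,426.
Year 5: $154,330 × 6/55 = $16,836. Book value $92,590.
Year 6: $154,330 × 5/55 = $14,030. Book value $78,560.
Year 7: $154,330 × 4/55 = $11,224. Book value $67,336.
Year 8: $154,330 × 3/55 = $8,418. Book value $58,918.
Year 9: $154,330 × 2/55 = $5,612. Book value $53,306.
Year 10: $154,330 × 1/55 = $2,806. Book value $50,500.

$28,060; $25,254; $22,448; $19,642; $16,836; $14,030; $11,224; $8,418; $5,612; $2,806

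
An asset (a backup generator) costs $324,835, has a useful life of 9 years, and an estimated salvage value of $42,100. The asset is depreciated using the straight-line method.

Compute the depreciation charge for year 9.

$31,415

Depreciable base = $324,835 − $42,100 = $282,735.
Annual expense = $282,735 / 9 = $31,415.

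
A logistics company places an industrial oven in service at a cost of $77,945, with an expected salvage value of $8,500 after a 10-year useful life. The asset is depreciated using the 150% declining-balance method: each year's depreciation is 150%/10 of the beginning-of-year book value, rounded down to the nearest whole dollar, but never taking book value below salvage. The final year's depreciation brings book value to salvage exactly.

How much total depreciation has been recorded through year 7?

Depreciable base = $77,945 − $8,500 = $69,445.
Year 1: ⌊$77,945 × 150%/10⌋ = $11,691. Book value $66,254.
Year 2: ⌊$66,254 × 150%/10⌋ = $9,938. Book value $56,316.
Year 3: ⌊$56,316 × 150%/10⌋ = $8,447. Book value $47,869.
Year 4: ⌊$47,869 × 150%/10⌋ = $7,180. Book value $40,689.
Year 5: ⌊$40,689 × 150%/10⌋ = $6,103. Book value $34,586.
Year 6: ⌊$34,586 × 150%/10⌋ = $5,187. Book value $29,399.
Year 7: ⌊$29,399 × 150%/10⌋ = $4,409. Book value $24,990.
Accumulated through year 7 = $77,945 − $24,990 = $52,955.

$52,955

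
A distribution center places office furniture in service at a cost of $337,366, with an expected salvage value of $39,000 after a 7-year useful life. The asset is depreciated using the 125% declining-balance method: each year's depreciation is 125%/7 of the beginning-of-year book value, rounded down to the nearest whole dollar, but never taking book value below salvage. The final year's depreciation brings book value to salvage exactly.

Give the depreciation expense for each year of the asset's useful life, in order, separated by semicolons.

$60,243; $49,486; $40,649; $33,390; $27,428; $22,530; $64,640

Depreciable base = $337,366 − $39,000 = $298,366.
Year 1: ⌊$337,366 × 125%/7⌋ = $60,243. Book value $277,123.
Year 2: ⌊$277,123 × 125%/7⌋ = $49,486. Book value $227,637.
Year 3: ⌊$227,637 × 125%/7⌋ = $40,649. Book value $186,988.
Year 4: ⌊$186,988 × 125%/7⌋ = $33,390. Book value $153,598.
Year 5: ⌊$153,598 × 125%/7⌋ = $27,428. Book value $126,170.
Year 6: ⌊$126,170 × 125%/7⌋ = $22,530. Book value $103,640.
Year 7 (final): $103,640 − $39,000 = $64,640. Book value $39,000.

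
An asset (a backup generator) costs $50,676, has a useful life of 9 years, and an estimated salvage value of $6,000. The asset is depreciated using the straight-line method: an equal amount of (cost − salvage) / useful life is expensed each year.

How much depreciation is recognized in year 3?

$4,964

Depreciable base = $50,676 − $6,000 = $44,676.
Annual expense = $44,676 / 9 = $4,964.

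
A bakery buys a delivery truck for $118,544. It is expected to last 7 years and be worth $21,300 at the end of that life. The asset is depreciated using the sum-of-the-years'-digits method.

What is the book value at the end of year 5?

Depreciable base = $118,544 − $21,300 = $97,244.
Sum of the years' digits = 7+6+5+4+3+2+1 = 28.
Year 1: $97,244 × 7/28 = $24,311. Book value $94,233.
Year 2: $97,244 × 6/28 = $20,838. Book value $73,395.
Year 3: $97,244 × 5/28 = $17,365. Book value $56,030.
Year 4: $97,244 × 4/28 = $13,892. Book value $42,138.
Year 5: $97,244 × 3/28 = $10,419. Book value $31,719.

$31,719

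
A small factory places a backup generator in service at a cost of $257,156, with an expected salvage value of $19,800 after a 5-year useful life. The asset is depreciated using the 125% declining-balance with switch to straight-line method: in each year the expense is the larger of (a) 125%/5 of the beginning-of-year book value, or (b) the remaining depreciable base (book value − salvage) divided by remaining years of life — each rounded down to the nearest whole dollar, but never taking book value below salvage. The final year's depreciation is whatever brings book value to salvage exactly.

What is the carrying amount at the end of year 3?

$103,034

Depreciable base = $257,156 − $19,800 = $237,356.
Year 1: DB = ⌊$257,156 × 125%/5⌋ = $64,289; SL = ⌊$237,356/5⌋ = $47,471 → take DB $64,289. Book value $192,867.
Year 2: DB = ⌊$192,867 × 125%/5⌋ = $48,216; SL = ⌊$173,067/4⌋ = $43,266 → take DB $48,216. Book value $144,651.
Year 3: DB = ⌊$144,651 × 125%/5⌋ = $36,162; SL = ⌊$124,851/3⌋ = $41,617 → take SL $41,617. Book value $103,034.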